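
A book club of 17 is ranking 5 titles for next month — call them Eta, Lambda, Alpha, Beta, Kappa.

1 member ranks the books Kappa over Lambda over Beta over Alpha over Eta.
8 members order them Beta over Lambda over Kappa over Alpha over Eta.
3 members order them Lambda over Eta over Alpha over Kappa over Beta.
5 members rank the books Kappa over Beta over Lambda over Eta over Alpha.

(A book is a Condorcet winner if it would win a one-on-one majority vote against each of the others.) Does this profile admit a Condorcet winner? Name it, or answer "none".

none

Pairwise majorities:
Eta–Lambda: Lambda 17–0.
Eta vs Alpha: Alpha, 9–8.
Eta vs Beta: Beta, 14–3.
Eta vs Kappa: Kappa wins 14–3.
Lambda vs Alpha: Lambda wins 17–0.
Lambda–Beta: Beta 13–4.
Lambda vs Kappa: Lambda, 11–6.
Alpha–Beta: Beta 14–3.
Alpha–Kappa: Kappa 14–3.
Beta vs Kappa: Kappa wins 9–8.
Each book drops at least one matchup (Eta loses to Lambda; Lambda loses to Beta; Alpha loses to Lambda; Beta loses to Kappa; Kappa loses to Lambda); the cycle Lambda → Kappa → Beta → Lambda rules out a Condorcet winner.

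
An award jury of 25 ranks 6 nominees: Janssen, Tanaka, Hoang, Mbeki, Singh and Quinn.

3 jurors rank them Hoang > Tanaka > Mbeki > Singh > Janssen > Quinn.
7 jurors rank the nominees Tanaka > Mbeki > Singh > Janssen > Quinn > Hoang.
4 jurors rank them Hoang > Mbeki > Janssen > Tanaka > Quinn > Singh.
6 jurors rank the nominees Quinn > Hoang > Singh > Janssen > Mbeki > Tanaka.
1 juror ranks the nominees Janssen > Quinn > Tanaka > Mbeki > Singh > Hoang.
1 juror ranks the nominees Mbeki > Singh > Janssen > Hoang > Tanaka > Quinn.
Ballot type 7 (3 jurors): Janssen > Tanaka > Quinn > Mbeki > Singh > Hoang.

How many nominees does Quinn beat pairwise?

Quinn against each rival (25 jurors):
Quinn vs Janssen: Quinn preferred on 6 ballots; Janssen wins 19–6.
Quinn vs Tanaka: Tanaka, 18–7.
Quinn–Hoang: Quinn 17–8.
Quinn vs Mbeki: Mbeki wins 15–10.
Quinn–Singh: Quinn 14–11.
Quinn beats Hoang, Singh; loses to Janssen, Tanaka, Mbeki — 2 pairwise wins.

2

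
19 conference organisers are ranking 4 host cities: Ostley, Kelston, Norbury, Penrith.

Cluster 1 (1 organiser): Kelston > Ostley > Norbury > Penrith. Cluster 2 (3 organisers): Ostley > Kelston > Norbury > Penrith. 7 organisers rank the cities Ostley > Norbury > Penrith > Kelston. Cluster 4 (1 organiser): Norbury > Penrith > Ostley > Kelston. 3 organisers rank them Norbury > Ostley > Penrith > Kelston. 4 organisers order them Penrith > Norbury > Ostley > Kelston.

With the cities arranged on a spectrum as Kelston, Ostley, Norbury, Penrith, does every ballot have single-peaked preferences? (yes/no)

Axis positions: Kelston=1, Ostley=2, Norbury=3, Penrith=4.
Cluster 1 (peak Kelston at position 1): ranking walks positions 1-2-3-4, expanding outward from the peak — single-peaked.
Cluster 2 (peak Ostley at position 2): ranking walks positions 2-1-3-4, expanding outward from the peak — single-peaked.
Cluster 3 (peak Ostley at position 2): ranking walks positions 2-3-4-1, expanding outward from the peak — single-peaked.
Cluster 4 (peak Norbury at position 3): ranking walks positions 3-4-2-1, expanding outward from the peak — single-peaked.
Cluster 5 (peak Norbury at position 3): ranking walks positions 3-2-4-1, expanding outward from the peak — single-peaked.
Cluster 6 (peak Penrith at position 4): ranking walks positions 4-3-2-1, expanding outward from the peak — single-peaked.
Every ranking is single-peaked on this axis.

yes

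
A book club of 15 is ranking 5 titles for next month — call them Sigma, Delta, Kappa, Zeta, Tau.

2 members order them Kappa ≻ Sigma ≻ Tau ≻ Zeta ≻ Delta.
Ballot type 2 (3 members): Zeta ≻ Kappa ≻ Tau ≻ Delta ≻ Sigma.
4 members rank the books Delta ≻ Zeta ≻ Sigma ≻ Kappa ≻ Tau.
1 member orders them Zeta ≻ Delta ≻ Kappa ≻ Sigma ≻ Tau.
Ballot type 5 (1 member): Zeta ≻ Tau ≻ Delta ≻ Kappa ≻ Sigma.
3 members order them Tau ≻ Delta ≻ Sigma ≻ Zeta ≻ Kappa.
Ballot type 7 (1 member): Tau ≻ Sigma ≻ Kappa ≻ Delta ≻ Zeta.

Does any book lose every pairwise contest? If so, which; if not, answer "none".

Head-to-head results (15 members):
Sigma vs Delta: Delta, 12–3.
Sigma vs Kappa: Sigma is ranked higher on 4+3+1 = 8 ballots, Kappa on 7. Sigma wins 8–7.
Sigma vs Zeta: Sigma is ranked higher on 2+3+1 = 6 ballots, Zeta on 9. Zeta wins 9–6.
Sigma vs Tau: Sigma is ranked higher on 2+4+1 = 7 ballots, Tau on 8. Tau wins 8–7.
Delta vs Kappa: Delta wins 9–6.
Delta–Zeta: Delta 8–7.
Delta vs Tau: Tau wins 10–5.
Kappa vs Zeta: Kappa is ranked higher on 2+1 = 3 ballots, Zeta on 12. Zeta wins 12–3.
Kappa vs Tau: Kappa, 10–5.
Zeta vs Tau: 3+4+1+1 = 9 for Zeta, 6 for Tau — Zeta by 9–6.
Every book wins at least one matchup (Sigma beats Kappa; Delta beats Sigma; Kappa beats Tau; Zeta beats Sigma; Tau beats Sigma), so there is no Condorcet loser.

none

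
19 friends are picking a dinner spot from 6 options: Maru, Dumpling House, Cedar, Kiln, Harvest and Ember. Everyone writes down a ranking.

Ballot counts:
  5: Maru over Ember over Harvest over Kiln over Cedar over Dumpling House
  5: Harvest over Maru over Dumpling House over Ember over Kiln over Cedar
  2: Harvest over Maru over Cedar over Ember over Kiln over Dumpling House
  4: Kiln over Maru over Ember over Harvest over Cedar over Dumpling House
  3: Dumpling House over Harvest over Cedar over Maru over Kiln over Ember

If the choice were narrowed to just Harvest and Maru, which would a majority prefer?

Ballots ranking Harvest above Maru: 5 + 2 + 3 = 10.
Ballots ranking Maru above Harvest: 19 − 10 = 9.
Harvest wins the head-to-head 10–9.

Harvest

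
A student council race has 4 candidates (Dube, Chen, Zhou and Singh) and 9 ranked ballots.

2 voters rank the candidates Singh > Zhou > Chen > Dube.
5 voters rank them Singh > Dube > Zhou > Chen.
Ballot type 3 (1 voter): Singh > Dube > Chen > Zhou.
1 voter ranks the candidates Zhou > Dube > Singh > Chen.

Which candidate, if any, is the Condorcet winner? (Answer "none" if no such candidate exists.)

Check each pair by majority over 9 ballots:
Dube vs Chen: Dube preferred on 5+1+1 = 7 ballots; Dube wins 7–2.
Dube vs Zhou: Dube is ranked higher on 5+1 = 6 ballots, Zhou on 3. Dube wins 6–3.
Dube vs Singh: 1 to 8, Singh.
Chen vs Zhou: Chen is ranked higher on 1 ballot, Zhou on 8. Zhou wins 8–1.
Chen vs Singh: Chen preferred on 0 ballots; Singh wins 9–0.
Zhou vs Singh: Zhou preferred on 1 ballot; Singh wins 8–1.
Only Singh has no losses; Singh is the Condorcet winner.

Singh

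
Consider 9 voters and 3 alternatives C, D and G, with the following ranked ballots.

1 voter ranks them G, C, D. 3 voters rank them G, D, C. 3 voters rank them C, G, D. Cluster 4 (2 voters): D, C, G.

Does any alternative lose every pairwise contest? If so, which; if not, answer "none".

none

Pairwise majorities:
C–D: D 5–4.
C–G: C 5–4.
D vs G: G, 7–2.
Every alternative wins at least one matchup (C beats G; D beats C; G beats D), so there is no Condorcet loser.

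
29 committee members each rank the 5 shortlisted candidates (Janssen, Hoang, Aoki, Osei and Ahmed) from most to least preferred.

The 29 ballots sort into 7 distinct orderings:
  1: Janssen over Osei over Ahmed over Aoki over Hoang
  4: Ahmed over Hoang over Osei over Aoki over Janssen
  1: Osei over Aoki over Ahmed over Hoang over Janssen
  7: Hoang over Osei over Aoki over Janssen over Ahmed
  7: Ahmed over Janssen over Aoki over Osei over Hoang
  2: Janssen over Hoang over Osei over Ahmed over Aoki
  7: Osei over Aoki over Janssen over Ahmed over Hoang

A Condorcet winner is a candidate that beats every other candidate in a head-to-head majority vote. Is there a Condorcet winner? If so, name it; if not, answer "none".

Pairwise majorities:
Janssen–Hoang: Janssen 17–12.
Janssen vs Aoki: Aoki wins 19–10.
Janssen vs Osei: Osei wins 19–10.
Janssen–Ahmed: Janssen 17–12.
Hoang–Aoki: Aoki 16–13.
Hoang vs Osei: Osei wins 16–13.
Hoang–Ahmed: Ahmed 20–9.
Aoki–Osei: Osei 22–7.
Aoki vs Ahmed: Aoki, 15–14.
Osei–Ahmed: Osei 18–11.
Osei wins every pairwise contest, so Osei is the Condorcet winner.

Osei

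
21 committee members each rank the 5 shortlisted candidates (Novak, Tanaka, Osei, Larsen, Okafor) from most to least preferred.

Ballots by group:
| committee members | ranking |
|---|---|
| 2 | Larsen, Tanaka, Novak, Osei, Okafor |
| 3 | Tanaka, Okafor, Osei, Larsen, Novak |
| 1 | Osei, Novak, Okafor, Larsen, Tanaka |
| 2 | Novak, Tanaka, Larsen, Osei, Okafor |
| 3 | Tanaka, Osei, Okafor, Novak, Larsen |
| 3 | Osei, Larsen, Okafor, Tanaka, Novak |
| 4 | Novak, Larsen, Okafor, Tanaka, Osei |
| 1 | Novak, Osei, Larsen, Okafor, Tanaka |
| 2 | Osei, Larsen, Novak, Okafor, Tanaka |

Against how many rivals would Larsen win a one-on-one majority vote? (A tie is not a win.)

Larsen against each rival (21 committee members):
Larsen vs Novak: Larsen is ranked higher on 2+3+3+2 = 10 ballots, Novak on 11. Novak wins 11–10.
Larsen vs Tanaka: Larsen, 13–8.
Larsen vs Osei: 2+2+4 = 8 for Larsen, 13 for Osei — Osei by 13–8.
Larsen vs Okafor: Larsen wins 14–7.
Larsen beats Tanaka, Okafor; loses to Novak, Osei — 2 pairwise wins.

2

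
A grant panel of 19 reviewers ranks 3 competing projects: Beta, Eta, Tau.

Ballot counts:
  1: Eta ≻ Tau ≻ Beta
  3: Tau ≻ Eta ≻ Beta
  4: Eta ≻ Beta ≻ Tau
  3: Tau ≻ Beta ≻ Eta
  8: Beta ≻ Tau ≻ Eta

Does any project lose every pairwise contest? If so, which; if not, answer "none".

Eta

Head-to-head results (19 reviewers):
Beta vs Eta: Beta is ranked higher on 3+8 = 11 ballots, Eta on 8. Beta wins 11–8.
Beta vs Tau: Beta preferred on 4+8 = 12 ballots; Beta wins 12–7.
Eta vs Tau: Eta preferred on 1+4 = 5 ballots; Tau wins 14–5.
Eta is beaten in every head-to-head and is the Condorcet loser.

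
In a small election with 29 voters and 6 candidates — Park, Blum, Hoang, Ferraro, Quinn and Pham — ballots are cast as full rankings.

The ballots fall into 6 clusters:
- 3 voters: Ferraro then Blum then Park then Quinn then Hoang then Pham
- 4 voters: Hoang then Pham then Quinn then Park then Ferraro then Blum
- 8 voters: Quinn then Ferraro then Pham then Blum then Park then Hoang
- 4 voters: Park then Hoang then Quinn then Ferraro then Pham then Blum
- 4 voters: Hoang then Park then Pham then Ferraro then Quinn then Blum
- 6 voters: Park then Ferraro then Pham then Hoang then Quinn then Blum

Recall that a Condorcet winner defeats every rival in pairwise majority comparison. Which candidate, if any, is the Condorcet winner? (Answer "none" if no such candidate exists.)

Check each pair by majority over 29 ballots:
Park–Blum: Park 18–11.
Park vs Hoang: Park, 21–8.
Park–Ferraro: Park 18–11.
Park vs Quinn: Park wins 17–12.
Park vs Pham: Park, 17–12.
Blum vs Hoang: Hoang, 18–11.
Blum vs Ferraro: Ferraro wins 29–0.
Blum–Quinn: Quinn 26–3.
Blum–Pham: Pham 26–3.
Hoang vs Ferraro: Ferraro wins 17–12.
Hoang vs Quinn: Hoang, 18–11.
Hoang–Pham: Hoang 15–14.
Ferraro vs Quinn: Quinn wins 16–13.
Ferraro vs Pham: Ferraro, 21–8.
Quinn vs Pham: Quinn, 15–14.
Park wins every pairwise contest, so Park is the Condorcet winner.

Park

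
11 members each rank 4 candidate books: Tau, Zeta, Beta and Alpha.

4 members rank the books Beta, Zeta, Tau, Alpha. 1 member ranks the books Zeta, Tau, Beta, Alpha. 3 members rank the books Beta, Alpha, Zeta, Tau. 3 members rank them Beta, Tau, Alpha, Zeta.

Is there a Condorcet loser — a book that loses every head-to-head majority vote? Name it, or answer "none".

none

Pairwise majorities:
Tau–Zeta: Zeta 8–3.
Tau vs Beta: 1 to 10, Beta.
Tau vs Alpha: Tau wins 8–3.
Zeta vs Beta: Beta wins 10–1.
Zeta vs Alpha: 4+1 = 5 for Zeta, 6 for Alpha — Alpha by 6–5.
Beta vs Alpha: 11 to 0, Beta.
No book is winless: Tau beats Alpha; Zeta beats Tau; Beta beats Tau; Alpha beats Zeta. There is no Condorcet loser.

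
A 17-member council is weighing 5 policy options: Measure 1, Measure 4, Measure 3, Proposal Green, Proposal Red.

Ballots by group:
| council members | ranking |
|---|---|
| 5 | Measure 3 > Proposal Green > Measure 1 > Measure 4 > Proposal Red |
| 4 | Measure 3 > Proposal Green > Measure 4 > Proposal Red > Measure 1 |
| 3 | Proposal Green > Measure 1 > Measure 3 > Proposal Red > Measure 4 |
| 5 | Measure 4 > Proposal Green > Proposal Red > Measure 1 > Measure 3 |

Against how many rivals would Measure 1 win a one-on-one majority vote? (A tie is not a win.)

0

Measure 1 against each rival (17 council members):
Measure 1 vs Measure 4: Measure 4 wins 9–8.
Measure 1 vs Measure 3: Measure 1 is ranked higher on 3+5 = 8 ballots, Measure 3 on 9. Measure 3 wins 9–8.
Measure 1 vs Proposal Green: Proposal Green, 17–0.
Measure 1 vs Proposal Red: 8 to 9, Proposal Red.
Measure 1 beats no one; loses to Measure 4, Measure 3, Proposal Green, Proposal Red — 0 pairwise wins.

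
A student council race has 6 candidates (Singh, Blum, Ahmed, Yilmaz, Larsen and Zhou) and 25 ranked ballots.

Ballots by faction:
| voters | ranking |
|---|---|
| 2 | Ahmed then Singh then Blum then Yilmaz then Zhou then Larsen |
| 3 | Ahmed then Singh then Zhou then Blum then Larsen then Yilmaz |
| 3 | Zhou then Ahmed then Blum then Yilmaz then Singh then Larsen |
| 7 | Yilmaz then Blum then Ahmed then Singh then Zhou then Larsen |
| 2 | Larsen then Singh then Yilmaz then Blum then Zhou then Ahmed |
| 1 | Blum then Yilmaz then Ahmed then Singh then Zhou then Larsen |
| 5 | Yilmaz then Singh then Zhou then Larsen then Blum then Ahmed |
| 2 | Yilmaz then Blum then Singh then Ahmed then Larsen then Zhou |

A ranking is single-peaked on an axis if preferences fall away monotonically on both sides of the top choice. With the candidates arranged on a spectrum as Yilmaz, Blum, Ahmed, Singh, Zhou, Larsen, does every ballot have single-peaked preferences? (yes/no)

Axis positions: Yilmaz=1, Blum=2, Ahmed=3, Singh=4, Zhou=5, Larsen=6.
Faction 1 (peak Ahmed at position 3): ranking walks positions 3-4-2-1-5-6, expanding outward from the peak — single-peaked.
Faction 2 (peak Ahmed at position 3): ranking walks positions 3-4-5-2-6-1, expanding outward from the peak — single-peaked.
Faction 3: ranking walks positions 5-3-2-1-4-6; Ahmed is ranked above Singh even though Singh lies between Ahmed and the peak Zhou on the axis — preferences dip and rise again. Not single-peaked.
Faction 4 (peak Yilmaz at position 1): ranking walks positions 1-2-3-4-5-6, expanding outward from the peak — single-peaked.
Faction 5: ranking walks positions 6-4-1-2-5-3; Singh is ranked above Zhou even though Zhou lies between Singh and the peak Larsen on the axis — preferences dip and rise again. Not single-peaked.
Faction 6 (peak Blum at position 2): ranking walks positions 2-1-3-4-5-6, expanding outward from the peak — single-peaked.
Faction 7: ranking walks positions 1-4-5-6-2-3; Singh is ranked above Blum even though Blum lies between Singh and the peak Yilmaz on the axis — preferences dip and rise again. Not single-peaked.
Faction 8: ranking walks positions 1-2-4-3-6-5; Singh is ranked above Ahmed even though Ahmed lies between Singh and the peak Yilmaz on the axis — preferences dip and rise again. Not single-peaked.
Faction 3 violates single-peakedness, so the profile is not single-peaked on this axis.

no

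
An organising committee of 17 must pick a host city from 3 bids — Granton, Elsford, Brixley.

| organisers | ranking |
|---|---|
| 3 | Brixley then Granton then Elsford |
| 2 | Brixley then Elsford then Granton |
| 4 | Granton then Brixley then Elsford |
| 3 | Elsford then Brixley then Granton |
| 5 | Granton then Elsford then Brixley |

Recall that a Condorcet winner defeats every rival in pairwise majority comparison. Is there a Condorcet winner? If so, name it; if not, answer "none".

Check each pair by majority over 17 ballots:
Granton vs Elsford: Granton, 12–5.
Granton vs Brixley: Granton, 9–8.
Elsford vs Brixley: Brixley, 9–8.
Granton beats each of Elsford, Brixley — Granton is the Condorcet winner.

Granton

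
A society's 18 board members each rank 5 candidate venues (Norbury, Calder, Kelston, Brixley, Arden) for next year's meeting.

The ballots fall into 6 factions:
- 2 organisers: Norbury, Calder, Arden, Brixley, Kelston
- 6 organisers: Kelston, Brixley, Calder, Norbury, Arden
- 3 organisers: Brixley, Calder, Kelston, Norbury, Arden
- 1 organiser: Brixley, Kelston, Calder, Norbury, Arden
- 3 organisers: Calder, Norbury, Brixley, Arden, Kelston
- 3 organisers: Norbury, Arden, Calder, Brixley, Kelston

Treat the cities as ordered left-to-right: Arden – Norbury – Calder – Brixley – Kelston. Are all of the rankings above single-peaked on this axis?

yes

Axis positions: Arden=1, Norbury=2, Calder=3, Brixley=4, Kelston=5.
Faction 1 (peak Norbury at position 2): ranking walks positions 2-3-1-4-5, expanding outward from the peak — single-peaked.
Faction 2 (peak Kelston at position 5): ranking walks positions 5-4-3-2-1, expanding outward from the peak — single-peaked.
Faction 3 (peak Brixley at position 4): ranking walks positions 4-3-5-2-1, expanding outward from the peak — single-peaked.
Faction 4 (peak Brixley at position 4): ranking walks positions 4-5-3-2-1, expanding outward from the peak — single-peaked.
Faction 5 (peak Calder at position 3): ranking walks positions 3-2-4-1-5, expanding outward from the peak — single-peaked.
Faction 6 (peak Norbury at position 2): ranking walks positions 2-1-3-4-5, expanding outward from the peak — single-peaked.
Every ranking is single-peaked on this axis.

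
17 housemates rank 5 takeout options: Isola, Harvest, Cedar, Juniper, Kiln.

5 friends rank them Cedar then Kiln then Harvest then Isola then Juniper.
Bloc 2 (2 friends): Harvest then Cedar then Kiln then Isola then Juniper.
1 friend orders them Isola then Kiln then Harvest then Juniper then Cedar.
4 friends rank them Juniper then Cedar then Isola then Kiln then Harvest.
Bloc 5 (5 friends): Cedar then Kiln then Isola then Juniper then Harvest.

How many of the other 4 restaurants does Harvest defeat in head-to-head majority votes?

0

Harvest against each rival (17 friends):
Harvest vs Isola: 5+2 = 7 for Harvest, 10 for Isola — Isola by 10–7.
Harvest vs Cedar: 3 to 14, Cedar.
Harvest vs Juniper: 8 to 9, Juniper.
Harvest vs Kiln: Harvest preferred on 2 ballots; Kiln wins 15–2.
Harvest beats no one; loses to Isola, Cedar, Juniper, Kiln — 0 pairwise wins.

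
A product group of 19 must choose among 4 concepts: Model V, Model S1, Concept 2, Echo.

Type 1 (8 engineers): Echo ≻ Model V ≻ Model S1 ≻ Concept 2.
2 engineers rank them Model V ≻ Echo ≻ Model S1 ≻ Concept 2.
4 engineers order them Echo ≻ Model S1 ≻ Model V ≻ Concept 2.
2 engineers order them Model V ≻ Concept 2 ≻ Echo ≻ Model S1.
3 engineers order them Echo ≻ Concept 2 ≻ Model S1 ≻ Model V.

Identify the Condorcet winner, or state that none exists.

Echo

Check each pair by majority over 19 ballots:
Model V vs Model S1: Model V wins 12–7.
Model V vs Concept 2: Model V, 16–3.
Model V–Echo: Echo 15–4.
Model S1–Concept 2: Model S1 14–5.
Model S1–Echo: Echo 19–0.
Concept 2 vs Echo: Echo, 17–2.
Echo beats each of Model V, Model S1, Concept 2 — Echo is the Condorcet winner.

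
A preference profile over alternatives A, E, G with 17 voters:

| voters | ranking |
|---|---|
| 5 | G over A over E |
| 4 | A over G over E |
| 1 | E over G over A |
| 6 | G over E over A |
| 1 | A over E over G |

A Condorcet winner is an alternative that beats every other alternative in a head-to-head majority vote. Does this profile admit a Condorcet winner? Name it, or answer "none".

Check each pair by majority over 17 ballots:
A vs E: A is ranked higher on 5+4+1 = 10 ballots, E on 7. A wins 10–7.
A vs G: A is ranked higher on 4+1 = 5 ballots, G on 12. G wins 12–5.
E vs G: E is ranked higher on 1+1 = 2 ballots, G on 15. G wins 15–2.
Only G has no losses; G is the Condorcet winner.

G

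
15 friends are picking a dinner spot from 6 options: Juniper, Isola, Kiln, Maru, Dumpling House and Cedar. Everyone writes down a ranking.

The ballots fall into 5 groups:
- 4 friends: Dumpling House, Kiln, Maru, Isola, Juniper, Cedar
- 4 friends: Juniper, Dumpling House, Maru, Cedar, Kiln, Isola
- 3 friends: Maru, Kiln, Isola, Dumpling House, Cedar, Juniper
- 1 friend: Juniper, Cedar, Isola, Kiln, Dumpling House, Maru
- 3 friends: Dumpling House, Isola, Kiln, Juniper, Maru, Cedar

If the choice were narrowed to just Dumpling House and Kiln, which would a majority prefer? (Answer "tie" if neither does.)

Ballots ranking Dumpling House above Kiln: 4 + 4 + 3 = 11.
Ballots ranking Kiln above Dumpling House: 15 − 11 = 4.
Dumpling House wins the head-to-head 11–4.

Dumpling House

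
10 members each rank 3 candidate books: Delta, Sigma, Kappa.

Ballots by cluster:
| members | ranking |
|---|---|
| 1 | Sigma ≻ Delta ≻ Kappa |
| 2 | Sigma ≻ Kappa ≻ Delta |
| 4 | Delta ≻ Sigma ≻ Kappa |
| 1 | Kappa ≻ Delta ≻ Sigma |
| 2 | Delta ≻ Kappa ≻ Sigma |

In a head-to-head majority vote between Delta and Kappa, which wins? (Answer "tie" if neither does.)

Delta

Ballots ranking Delta above Kappa: 1 + 4 + 2 = 7.
Ballots ranking Kappa above Delta: 10 − 7 = 3.
Delta wins the head-to-head 7–3.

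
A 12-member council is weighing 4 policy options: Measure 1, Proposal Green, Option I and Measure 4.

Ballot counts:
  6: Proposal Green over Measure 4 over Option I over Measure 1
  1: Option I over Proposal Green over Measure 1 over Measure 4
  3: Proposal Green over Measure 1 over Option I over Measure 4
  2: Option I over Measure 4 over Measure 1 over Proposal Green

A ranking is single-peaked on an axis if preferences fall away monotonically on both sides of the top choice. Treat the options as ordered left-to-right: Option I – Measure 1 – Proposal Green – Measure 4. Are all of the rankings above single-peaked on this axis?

Axis positions: Option I=1, Measure 1=2, Proposal Green=3, Measure 4=4.
Cluster 1: ranking walks positions 3-4-1-2; Option I is ranked above Measure 1 even though Measure 1 lies between Option I and the peak Proposal Green on the axis — preferences dip and rise again. Not single-peaked.
Cluster 2: ranking walks positions 1-3-2-4; Proposal Green is ranked above Measure 1 even though Measure 1 lies between Proposal Green and the peak Option I on the axis — preferences dip and rise again. Not single-peaked.
Cluster 3 (peak Proposal Green at position 3): ranking walks positions 3-2-1-4, expanding outward from the peak — single-peaked.
Cluster 4: ranking walks positions 1-4-2-3; Measure 4 is ranked above Measure 1 even though Measure 1 lies between Measure 4 and the peak Option I on the axis — preferences dip and rise again. Not single-peaked.
Cluster 1 violates single-peakedness, so the profile is not single-peaked on this axis.

no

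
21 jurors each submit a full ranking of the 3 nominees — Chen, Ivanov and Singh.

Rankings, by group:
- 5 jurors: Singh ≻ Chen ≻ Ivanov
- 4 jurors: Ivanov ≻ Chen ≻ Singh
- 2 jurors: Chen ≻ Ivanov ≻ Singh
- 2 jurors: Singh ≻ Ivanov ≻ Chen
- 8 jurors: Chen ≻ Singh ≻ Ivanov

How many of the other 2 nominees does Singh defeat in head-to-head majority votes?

Singh against each rival (21 jurors):
Singh vs Chen: 5+2 = 7 for Singh, 14 for Chen — Chen by 14–7.
Singh vs Ivanov: Singh wins 15–6.
Singh beats Ivanov; loses to Chen — 1 pairwise win.

1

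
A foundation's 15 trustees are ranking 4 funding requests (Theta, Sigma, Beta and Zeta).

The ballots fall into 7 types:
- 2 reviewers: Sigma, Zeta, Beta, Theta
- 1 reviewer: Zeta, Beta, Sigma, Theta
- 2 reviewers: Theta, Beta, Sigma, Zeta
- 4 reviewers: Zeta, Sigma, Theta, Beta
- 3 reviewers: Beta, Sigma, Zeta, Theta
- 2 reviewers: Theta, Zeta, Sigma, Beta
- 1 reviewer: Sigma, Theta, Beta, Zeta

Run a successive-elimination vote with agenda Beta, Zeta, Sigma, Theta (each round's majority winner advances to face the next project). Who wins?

Sigma

Round 1: Beta vs Zeta — 6–9, Zeta advances.
Round 2: Zeta vs Sigma — 7–8, Sigma advances.
Round 3: Sigma vs Theta — 11–4, Sigma advances.
Sigma survives the agenda.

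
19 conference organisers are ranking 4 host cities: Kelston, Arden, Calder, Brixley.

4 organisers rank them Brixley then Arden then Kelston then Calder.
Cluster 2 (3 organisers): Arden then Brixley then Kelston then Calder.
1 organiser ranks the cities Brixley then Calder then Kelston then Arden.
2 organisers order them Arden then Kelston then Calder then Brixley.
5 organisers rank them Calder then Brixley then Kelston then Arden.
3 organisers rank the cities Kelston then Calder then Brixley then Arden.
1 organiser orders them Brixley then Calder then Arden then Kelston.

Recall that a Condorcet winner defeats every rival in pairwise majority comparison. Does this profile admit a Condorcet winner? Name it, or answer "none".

Check each pair by majority over 19 ballots:
Kelston–Arden: Arden 10–9.
Kelston–Calder: Kelston 12–7.
Kelston–Brixley: Brixley 14–5.
Arden–Calder: Calder 10–9.
Arden vs Brixley: Brixley, 14–5.
Calder–Brixley: Calder 10–9.
Each city drops at least one matchup (Kelston loses to Arden; Arden loses to Calder; Calder loses to Kelston; Brixley loses to Calder); the cycle Kelston > Calder > Arden > Kelston rules out a Condorcet winner.

none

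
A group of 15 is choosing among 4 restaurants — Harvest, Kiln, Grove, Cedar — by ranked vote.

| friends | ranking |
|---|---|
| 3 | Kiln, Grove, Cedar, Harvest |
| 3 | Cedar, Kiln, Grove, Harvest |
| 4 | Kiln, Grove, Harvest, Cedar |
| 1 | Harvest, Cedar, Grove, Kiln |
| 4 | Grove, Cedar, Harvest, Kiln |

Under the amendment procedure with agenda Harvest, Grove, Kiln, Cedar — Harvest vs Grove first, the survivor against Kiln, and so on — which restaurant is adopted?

Cedar

Round 1: Harvest vs Grove — 1–14, Grove advances.
Round 2: Grove vs Kiln — 5–10, Kiln advances.
Round 3: Kiln vs Cedar — 7–8, Cedar advances.
Cedar survives the agenda.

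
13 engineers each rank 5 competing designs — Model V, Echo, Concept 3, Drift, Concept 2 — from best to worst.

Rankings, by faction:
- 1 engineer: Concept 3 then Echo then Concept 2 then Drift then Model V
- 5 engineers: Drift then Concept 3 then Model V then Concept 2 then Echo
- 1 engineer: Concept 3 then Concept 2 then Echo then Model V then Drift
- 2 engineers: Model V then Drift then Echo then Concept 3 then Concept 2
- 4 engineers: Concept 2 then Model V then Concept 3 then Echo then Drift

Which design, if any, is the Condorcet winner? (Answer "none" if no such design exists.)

none

Check each pair by majority over 13 ballots:
Model V vs Echo: Model V preferred on 5+2+4 = 11 ballots; Model V wins 11–2.
Model V vs Concept 3: Model V is ranked higher on 2+4 = 6 ballots, Concept 3 on 7. Concept 3 wins 7–6.
Model V vs Drift: 7 to 6, Model V.
Model V vs Concept 2: 7 to 6, Model V.
Echo vs Concept 3: Echo preferred on 2 ballots; Concept 3 wins 11–2.
Echo vs Drift: Echo is ranked higher on 1+1+4 = 6 ballots, Drift on 7. Drift wins 7–6.
Echo vs Concept 2: Echo preferred on 1+2 = 3 ballots; Concept 2 wins 10–3.
Concept 3 vs Drift: Concept 3 preferred on 1+1+4 = 6 ballots; Drift wins 7–6.
Concept 3 vs Concept 2: 1+5+1+2 = 9 for Concept 3, 4 for Concept 2 — Concept 3 by 9–4.
Drift vs Concept 2: 5+2 = 7 for Drift, 6 for Concept 2 — Drift by 7–6.
No design is unbeaten: Model V loses to Concept 3; Echo loses to Model V; Concept 3 loses to Drift; Drift loses to Model V; Concept 2 loses to Model V. In particular Model V beats Drift beats Concept 3 beats Model V is a majority cycle — no Condorcet winner exists.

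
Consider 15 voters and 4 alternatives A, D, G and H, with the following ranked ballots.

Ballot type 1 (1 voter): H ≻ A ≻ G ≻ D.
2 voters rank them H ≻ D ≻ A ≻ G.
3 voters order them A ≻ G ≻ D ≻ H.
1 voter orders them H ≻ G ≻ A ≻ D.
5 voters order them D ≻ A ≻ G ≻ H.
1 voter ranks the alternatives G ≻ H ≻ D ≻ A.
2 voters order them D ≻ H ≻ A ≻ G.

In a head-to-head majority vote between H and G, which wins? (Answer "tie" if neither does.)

G

Ballots ranking H above G: 1 + 2 + 1 + 2 = 6.
Ballots ranking G above H: 15 − 6 = 9.
G wins the head-to-head 9–6.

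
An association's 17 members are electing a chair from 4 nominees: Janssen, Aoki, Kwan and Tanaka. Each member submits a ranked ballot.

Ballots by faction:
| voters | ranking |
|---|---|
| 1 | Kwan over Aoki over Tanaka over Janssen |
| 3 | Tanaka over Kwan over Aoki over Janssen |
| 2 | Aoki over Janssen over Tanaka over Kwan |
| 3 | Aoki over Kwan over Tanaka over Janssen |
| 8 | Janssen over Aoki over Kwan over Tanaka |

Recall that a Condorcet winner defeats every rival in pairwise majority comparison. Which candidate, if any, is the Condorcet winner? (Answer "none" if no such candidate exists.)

Pairwise majorities:
Janssen vs Aoki: Aoki, 9–8.
Janssen–Kwan: Janssen 10–7.
Janssen vs Tanaka: Janssen wins 10–7.
Aoki–Kwan: Aoki 13–4.
Aoki–Tanaka: Aoki 14–3.
Kwan vs Tanaka: Kwan, 12–5.
Aoki defeats every rival head-to-head and is the Condorcet winner.

Aoki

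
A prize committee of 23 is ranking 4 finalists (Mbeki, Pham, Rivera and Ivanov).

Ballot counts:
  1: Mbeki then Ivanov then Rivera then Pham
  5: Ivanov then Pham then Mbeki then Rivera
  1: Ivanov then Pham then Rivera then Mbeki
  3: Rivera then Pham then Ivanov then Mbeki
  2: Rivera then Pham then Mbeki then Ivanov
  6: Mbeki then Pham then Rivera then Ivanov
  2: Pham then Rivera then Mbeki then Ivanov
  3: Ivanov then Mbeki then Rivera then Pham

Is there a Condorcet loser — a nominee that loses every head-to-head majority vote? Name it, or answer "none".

Pairwise majorities:
Mbeki vs Pham: Pham wins 13–10.
Mbeki vs Rivera: Mbeki, 15–8.
Mbeki vs Ivanov: Mbeki is ranked higher on 1+2+6+2 = 11 ballots, Ivanov on 12. Ivanov wins 12–11.
Pham vs Rivera: 5+1+6+2 = 14 for Pham, 9 for Rivera — Pham by 14–9.
Pham–Ivanov: Pham 13–10.
Rivera–Ivanov: Rivera 13–10.
No nominee is winless: Mbeki beats Rivera; Pham beats Mbeki; Rivera beats Ivanov; Ivanov beats Mbeki. There is no Condorcet loser.

none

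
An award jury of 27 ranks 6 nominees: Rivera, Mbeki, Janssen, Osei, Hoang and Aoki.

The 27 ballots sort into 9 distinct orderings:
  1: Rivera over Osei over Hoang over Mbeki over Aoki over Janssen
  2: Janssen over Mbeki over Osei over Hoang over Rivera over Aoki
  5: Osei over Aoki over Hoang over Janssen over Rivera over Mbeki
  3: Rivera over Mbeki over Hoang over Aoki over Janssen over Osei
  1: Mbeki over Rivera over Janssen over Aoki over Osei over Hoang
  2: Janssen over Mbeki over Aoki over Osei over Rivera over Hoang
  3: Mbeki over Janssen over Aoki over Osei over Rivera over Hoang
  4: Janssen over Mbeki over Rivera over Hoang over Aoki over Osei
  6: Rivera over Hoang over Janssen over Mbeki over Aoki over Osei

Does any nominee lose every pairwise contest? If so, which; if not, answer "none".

Head-to-head results (27 jurors):
Rivera–Mbeki: Rivera 15–12.
Rivera vs Janssen: 11 to 16, Janssen.
Rivera vs Osei: Rivera, 15–12.
Rivera vs Hoang: 20 to 7, Rivera.
Rivera vs Aoki: Rivera preferred on 1+2+3+1+4+6 = 17 ballots; Rivera wins 17–10.
Mbeki–Janssen: Janssen 19–8.
Mbeki vs Osei: Mbeki wins 21–6.
Mbeki vs Hoang: Mbeki is ranked higher on 2+3+1+2+3+4 = 15 ballots, Hoang on 12. Mbeki wins 15–12.
Mbeki vs Aoki: 22 to 5, Mbeki.
Janssen vs Osei: Janssen, 21–6.
Janssen vs Hoang: Janssen is ranked higher on 2+1+2+3+4 = 12 ballots, Hoang on 15. Hoang wins 15–12.
Janssen–Aoki: Janssen 18–9.
Osei–Hoang: Osei 14–13.
Osei vs Aoki: 8 to 19, Aoki.
Hoang vs Aoki: 16 to 11, Hoang.
Every nominee wins at least one matchup (Rivera beats Mbeki; Mbeki beats Osei; Janssen beats Rivera; Osei beats Hoang; Hoang beats Janssen; Aoki beats Osei), so there is no Condorcet loser.

none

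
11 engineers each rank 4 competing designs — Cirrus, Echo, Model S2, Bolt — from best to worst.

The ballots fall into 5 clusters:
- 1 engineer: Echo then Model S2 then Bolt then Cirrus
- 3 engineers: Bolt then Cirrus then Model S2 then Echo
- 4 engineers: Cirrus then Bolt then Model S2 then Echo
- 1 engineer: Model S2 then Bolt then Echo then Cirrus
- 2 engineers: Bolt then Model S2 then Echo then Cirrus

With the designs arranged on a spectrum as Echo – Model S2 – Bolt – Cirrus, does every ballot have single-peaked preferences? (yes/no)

Axis positions: Echo=1, Model S2=2, Bolt=3, Cirrus=4.
Cluster 1 (peak Echo at position 1): ranking walks positions 1-2-3-4, expanding outward from the peak — single-peaked.
Cluster 2 (peak Bolt at position 3): ranking walks positions 3-4-2-1, expanding outward from the peak — single-peaked.
Cluster 3 (peak Cirrus at position 4): ranking walks positions 4-3-2-1, expanding outward from the peak — single-peaked.
Cluster 4 (peak Model S2 at position 2): ranking walks positions 2-3-1-4, expanding outward from the peak — single-peaked.
Cluster 5 (peak Bolt at position 3): ranking walks positions 3-2-1-4, expanding outward from the peak — single-peaked.
Every ranking is single-peaked on this axis.

yes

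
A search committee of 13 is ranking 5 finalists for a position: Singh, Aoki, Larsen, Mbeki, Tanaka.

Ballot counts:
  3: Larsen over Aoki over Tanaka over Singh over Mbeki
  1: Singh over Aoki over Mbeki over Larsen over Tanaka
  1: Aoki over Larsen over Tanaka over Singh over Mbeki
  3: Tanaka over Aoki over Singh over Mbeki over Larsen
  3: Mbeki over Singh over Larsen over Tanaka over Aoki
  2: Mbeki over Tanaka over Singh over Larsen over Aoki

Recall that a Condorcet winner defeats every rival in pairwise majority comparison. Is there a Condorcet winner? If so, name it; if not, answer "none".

none

Head-to-head results (13 committee members):
Singh vs Aoki: 1+3+2 = 6 for Singh, 7 for Aoki — Aoki by 7–6.
Singh vs Larsen: Singh is ranked higher on 1+3+3+2 = 9 ballots, Larsen on 4. Singh wins 9–4.
Singh vs Mbeki: 3+1+1+3 = 8 for Singh, 5 for Mbeki — Singh by 8–5.
Singh vs Tanaka: Singh preferred on 1+3 = 4 ballots; Tanaka wins 9–4.
Aoki vs Larsen: Aoki is ranked higher on 1+1+3 = 5 ballots, Larsen on 8. Larsen wins 8–5.
Aoki vs Mbeki: 3+1+1+3 = 8 for Aoki, 5 for Mbeki — Aoki by 8–5.
Aoki vs Tanaka: 3+1+1 = 5 for Aoki, 8 for Tanaka — Tanaka by 8–5.
Larsen vs Mbeki: Larsen is ranked higher on 3+1 = 4 ballots, Mbeki on 9. Mbeki wins 9–4.
Larsen vs Tanaka: Larsen preferred on 3+1+1+3 = 8 ballots; Larsen wins 8–5.
Mbeki vs Tanaka: Mbeki preferred on 1+3+2 = 6 ballots; Tanaka wins 7–6.
Each candidate drops at least one matchup (Singh loses to Aoki; Aoki loses to Larsen; Larsen loses to Singh; Mbeki loses to Singh; Tanaka loses to Larsen); the cycle Singh → Larsen → Aoki → Singh rules out a Condorcet winner.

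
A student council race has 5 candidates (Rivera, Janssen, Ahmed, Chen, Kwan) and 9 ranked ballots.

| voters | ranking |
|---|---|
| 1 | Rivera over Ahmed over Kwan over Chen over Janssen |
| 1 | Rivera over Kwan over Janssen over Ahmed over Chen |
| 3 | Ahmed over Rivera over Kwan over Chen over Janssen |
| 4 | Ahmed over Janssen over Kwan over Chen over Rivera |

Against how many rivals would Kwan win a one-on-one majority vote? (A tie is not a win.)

2

Kwan against each rival (9 voters):
Kwan vs Rivera: Rivera wins 5–4.
Kwan vs Janssen: Kwan preferred on 1+1+3 = 5 ballots; Kwan wins 5–4.
Kwan–Ahmed: Ahmed 8–1.
Kwan–Chen: Kwan 9–0.
Kwan beats Janssen, Chen; loses to Rivera, Ahmed — 2 pairwise wins.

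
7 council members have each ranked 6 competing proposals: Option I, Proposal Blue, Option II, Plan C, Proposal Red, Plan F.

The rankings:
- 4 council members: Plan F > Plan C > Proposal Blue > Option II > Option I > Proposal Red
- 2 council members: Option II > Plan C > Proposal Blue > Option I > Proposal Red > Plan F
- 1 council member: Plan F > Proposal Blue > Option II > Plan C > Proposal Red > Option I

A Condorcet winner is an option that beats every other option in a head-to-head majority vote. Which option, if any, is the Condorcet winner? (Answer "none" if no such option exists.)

Check each pair by majority over 7 ballots:
Option I vs Proposal Blue: Option I preferred on 0 ballots; Proposal Blue wins 7–0.
Option I–Option II: Option II 7–0.
Option I–Plan C: Plan C 7–0.
Option I vs Proposal Red: Option I is ranked higher on 4+2 = 6 ballots, Proposal Red on 1. Option I wins 6–1.
Option I vs Plan F: Option I preferred on 2 ballots; Plan F wins 5–2.
Proposal Blue vs Option II: Proposal Blue, 5–2.
Proposal Blue–Plan C: Plan C 6–1.
Proposal Blue vs Proposal Red: Proposal Blue preferred on 4+2+1 = 7 ballots; Proposal Blue wins 7–0.
Proposal Blue vs Plan F: 2 for Proposal Blue, 5 for Plan F — Plan F by 5–2.
Option II vs Plan C: Option II preferred on 2+1 = 3 ballots; Plan C wins 4–3.
Option II vs Proposal Red: Option II, 7–0.
Option II–Plan F: Plan F 5–2.
Plan C–Proposal Red: Plan C 7–0.
Plan C vs Plan F: Plan F wins 5–2.
Proposal Red vs Plan F: 2 for Proposal Red, 5 for Plan F — Plan F by 5–2.
Plan F beats each of Option I, Proposal Blue, Option II, Plan C, Proposal Red — Plan F is the Condorcet winner.

Plan F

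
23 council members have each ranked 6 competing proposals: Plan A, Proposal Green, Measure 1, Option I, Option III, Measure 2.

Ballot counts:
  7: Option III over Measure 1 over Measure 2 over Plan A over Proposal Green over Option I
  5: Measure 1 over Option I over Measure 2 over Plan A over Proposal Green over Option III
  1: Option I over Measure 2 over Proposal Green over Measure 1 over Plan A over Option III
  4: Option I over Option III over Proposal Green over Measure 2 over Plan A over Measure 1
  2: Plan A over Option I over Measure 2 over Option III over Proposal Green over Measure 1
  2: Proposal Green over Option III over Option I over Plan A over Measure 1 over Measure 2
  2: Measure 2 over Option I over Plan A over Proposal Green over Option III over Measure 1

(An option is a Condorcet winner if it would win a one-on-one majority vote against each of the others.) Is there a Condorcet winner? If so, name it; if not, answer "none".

none

Head-to-head results (23 council members):
Plan A vs Proposal Green: Plan A, 16–7.
Plan A vs Measure 1: 10 to 13, Measure 1.
Plan A–Option I: Option I 14–9.
Plan A vs Option III: Option III wins 13–10.
Plan A vs Measure 2: 2+2 = 4 for Plan A, 19 for Measure 2 — Measure 2 by 19–4.
Proposal Green vs Measure 1: Proposal Green preferred on 1+4+2+2+2 = 11 ballots; Measure 1 wins 12–11.
Proposal Green vs Option I: Option I, 14–9.
Proposal Green vs Option III: Proposal Green preferred on 5+1+2+2 = 10 ballots; Option III wins 13–10.
Proposal Green vs Measure 2: Measure 2 wins 17–6.
Measure 1 vs Option I: Measure 1 preferred on 7+5 = 12 ballots; Measure 1 wins 12–11.
Measure 1 vs Option III: Option III wins 17–6.
Measure 1 vs Measure 2: 7+5+2 = 14 for Measure 1, 9 for Measure 2 — Measure 1 by 14–9.
Option I vs Option III: 5+1+4+2+2 = 14 for Option I, 9 for Option III — Option I by 14–9.
Option I vs Measure 2: Option I wins 14–9.
Option III–Measure 2: Option III 13–10.
No option is unbeaten: Plan A loses to Measure 1; Proposal Green loses to Plan A; Measure 1 loses to Option III; Option I loses to Measure 1; Option III loses to Option I; Measure 2 loses to Measure 1. In particular Measure 1 beats Option I beats Option III beats Measure 1 is a majority cycle — no Condorcet winner exists.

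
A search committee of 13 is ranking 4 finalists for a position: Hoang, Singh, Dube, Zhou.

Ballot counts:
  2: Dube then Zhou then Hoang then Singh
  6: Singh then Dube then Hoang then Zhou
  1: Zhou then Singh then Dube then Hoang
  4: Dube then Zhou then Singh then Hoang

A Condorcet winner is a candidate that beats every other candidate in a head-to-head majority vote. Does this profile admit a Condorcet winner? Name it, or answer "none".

none

Check each pair by majority over 13 ballots:
Hoang–Singh: Singh 11–2.
Hoang vs Dube: Dube, 13–0.
Hoang–Zhou: Zhou 7–6.
Singh vs Dube: Singh wins 7–6.
Singh–Zhou: Zhou 7–6.
Dube vs Zhou: Dube wins 12–1.
Every candidate loses at least once (Hoang loses to Singh; Singh loses to Zhou; Dube loses to Singh; Zhou loses to Dube). The majority relation contains the cycle Singh → Dube → Zhou → Singh, so there is no Condorcet winner.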